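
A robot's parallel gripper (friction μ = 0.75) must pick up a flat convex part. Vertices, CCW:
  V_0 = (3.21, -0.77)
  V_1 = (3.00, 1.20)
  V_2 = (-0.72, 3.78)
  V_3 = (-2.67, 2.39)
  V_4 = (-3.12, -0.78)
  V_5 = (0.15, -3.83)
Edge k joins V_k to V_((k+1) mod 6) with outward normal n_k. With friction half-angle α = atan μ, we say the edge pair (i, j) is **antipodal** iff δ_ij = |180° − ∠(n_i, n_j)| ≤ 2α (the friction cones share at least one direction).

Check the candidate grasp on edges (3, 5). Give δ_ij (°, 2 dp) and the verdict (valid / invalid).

δ = 36.92°, valid

α = atan 0.75 = 36.87°;  2α = 73.74°
edge 3: e_3 = (-0.45, -3.17);  n_3 = (-0.9901, +0.1405)
edge 5: e_5 = (+3.06, +3.06);  n_5 = (+0.7071, -0.7071)
∠(n_3, n_5) = 143.08°
δ = |180° − 143.08°| = 36.92°
36.92° ≤ 2α = 73.74°  →  valid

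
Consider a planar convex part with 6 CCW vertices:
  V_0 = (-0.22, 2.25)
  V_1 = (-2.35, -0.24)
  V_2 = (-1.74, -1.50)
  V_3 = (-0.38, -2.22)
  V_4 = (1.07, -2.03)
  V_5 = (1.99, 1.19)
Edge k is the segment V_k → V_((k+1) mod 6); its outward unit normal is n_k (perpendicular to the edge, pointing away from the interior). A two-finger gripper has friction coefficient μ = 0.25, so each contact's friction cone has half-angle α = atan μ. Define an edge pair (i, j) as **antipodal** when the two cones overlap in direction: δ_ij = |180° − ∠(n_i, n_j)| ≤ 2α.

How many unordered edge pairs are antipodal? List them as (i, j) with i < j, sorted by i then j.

count = 2; pairs: (0,4), (2,5)

α = atan 0.25 = 14.04°;  2α = 28.07°
n_0 = (-0.7599, +0.6500)
n_1 = (-0.9001, -0.4357)
n_2 = (-0.4679, -0.8838)
n_3 = (+0.1299, -0.9915)
n_4 = (+0.9615, -0.2747)
n_5 = (+0.4325, +0.9017)
  (0,1): δ = 113.62°  ·
  (0,2): δ = 77.35°  ·
  (0,3): δ = 41.99°  ·
  (0,4): δ = 24.60°  ✓
  (0,5): δ = 104.92°  ·
  (1,2): δ = 143.73°  ·
  (1,3): δ = 108.37°  ·
  (1,4): δ = 41.78°  ·
  (1,5): δ = 38.54°  ·
  (2,3): δ = 144.64°  ·
  (2,4): δ = 78.05°  ·
  (2,5): δ = 2.27°  ✓
  (3,4): δ = 113.41°  ·
  (3,5): δ = 33.09°  ·
  (4,5): δ = 99.68°  ·
antipodal pairs: 2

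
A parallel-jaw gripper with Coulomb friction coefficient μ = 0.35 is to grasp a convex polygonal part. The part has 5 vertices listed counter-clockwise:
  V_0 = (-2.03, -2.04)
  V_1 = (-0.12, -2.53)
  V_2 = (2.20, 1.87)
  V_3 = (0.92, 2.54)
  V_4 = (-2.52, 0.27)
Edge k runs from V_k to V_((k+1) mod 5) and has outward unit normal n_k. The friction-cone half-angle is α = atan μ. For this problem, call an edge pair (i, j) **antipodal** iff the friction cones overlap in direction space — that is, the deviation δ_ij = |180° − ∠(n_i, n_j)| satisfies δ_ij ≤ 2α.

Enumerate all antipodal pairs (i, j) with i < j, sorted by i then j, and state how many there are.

α = atan 0.35 = 19.29°;  2α = 38.58°
n_0 = (-0.2485, -0.9686)
n_1 = (+0.8846, -0.4664)
n_2 = (+0.4637, +0.8860)
n_3 = (-0.5508, +0.8347)
n_4 = (-0.9782, -0.2075)
  (0,1): δ = 103.41°  ·
  (0,2): δ = 13.24°  ✓
  (0,3): δ = 47.81°  ·
  (0,4): δ = 116.36°  ·
  (1,2): δ = 89.83°  ·
  (1,3): δ = 28.78°  ✓
  (1,4): δ = 39.78°  ·
  (2,3): δ = 118.95°  ·
  (2,4): δ = 50.39°  ·
  (3,4): δ = 111.44°  ·
antipodal pairs: 2

count = 2; pairs: (0,2), (1,3)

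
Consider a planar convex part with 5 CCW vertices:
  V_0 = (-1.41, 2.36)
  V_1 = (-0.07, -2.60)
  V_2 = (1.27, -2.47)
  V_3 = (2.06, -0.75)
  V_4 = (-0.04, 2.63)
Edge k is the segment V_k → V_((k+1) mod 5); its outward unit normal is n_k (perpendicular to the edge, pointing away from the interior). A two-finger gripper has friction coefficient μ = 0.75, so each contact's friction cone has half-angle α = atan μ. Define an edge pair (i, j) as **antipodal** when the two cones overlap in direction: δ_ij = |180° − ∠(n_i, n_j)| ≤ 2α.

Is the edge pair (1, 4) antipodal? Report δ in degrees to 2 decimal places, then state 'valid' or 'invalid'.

δ = 5.61°, valid

α = atan 0.75 = 36.87°;  2α = 73.74°
edge 1: e_1 = (+1.34, +0.13);  n_1 = (+0.0966, -0.9953)
edge 4: e_4 = (-1.37, -0.27);  n_4 = (-0.1934, +0.9811)
∠(n_1, n_4) = 174.39°
δ = |180° − 174.39°| = 5.61°
5.61° ≤ 2α = 73.74°  →  valid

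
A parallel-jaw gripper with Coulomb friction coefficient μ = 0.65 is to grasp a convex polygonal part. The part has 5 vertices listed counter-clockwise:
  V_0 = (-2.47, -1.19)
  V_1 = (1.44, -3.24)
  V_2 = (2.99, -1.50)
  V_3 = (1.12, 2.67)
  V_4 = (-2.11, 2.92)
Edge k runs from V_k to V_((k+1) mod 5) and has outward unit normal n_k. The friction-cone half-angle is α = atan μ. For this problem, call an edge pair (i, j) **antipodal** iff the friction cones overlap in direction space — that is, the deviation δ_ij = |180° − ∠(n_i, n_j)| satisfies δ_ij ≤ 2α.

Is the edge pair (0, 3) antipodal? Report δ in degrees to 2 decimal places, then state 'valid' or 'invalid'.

δ = 23.24°, valid

α = atan 0.65 = 33.02°;  2α = 66.05°
edge 0: e_0 = (+3.91, -2.05);  n_0 = (-0.4643, -0.8857)
edge 3: e_3 = (-3.23, +0.25);  n_3 = (+0.0772, +0.9970)
∠(n_0, n_3) = 156.76°
δ = |180° − 156.76°| = 23.24°
23.24° ≤ 2α = 66.05°  →  valid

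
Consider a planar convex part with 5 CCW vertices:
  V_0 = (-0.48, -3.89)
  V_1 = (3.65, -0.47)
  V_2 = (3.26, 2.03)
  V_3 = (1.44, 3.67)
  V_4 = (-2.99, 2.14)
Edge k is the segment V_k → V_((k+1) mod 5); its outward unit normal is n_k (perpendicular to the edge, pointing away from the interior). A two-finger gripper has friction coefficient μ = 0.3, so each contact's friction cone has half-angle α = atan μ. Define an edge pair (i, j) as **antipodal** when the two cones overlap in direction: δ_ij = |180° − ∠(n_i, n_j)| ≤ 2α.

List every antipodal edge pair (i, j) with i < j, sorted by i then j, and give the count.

α = atan 0.3 = 16.70°;  2α = 33.40°
n_0 = (+0.6378, -0.7702)
n_1 = (+0.9880, +0.1541)
n_2 = (+0.6694, +0.7429)
n_3 = (-0.3265, +0.9452)
n_4 = (-0.9232, -0.3843)
  (0,1): δ = 120.76°  ·
  (0,2): δ = 81.65°  ·
  (0,3): δ = 20.57°  ✓
  (0,4): δ = 72.97°  ·
  (1,2): δ = 140.89°  ·
  (1,3): δ = 79.81°  ·
  (1,4): δ = 13.73°  ✓
  (2,3): δ = 118.92°  ·
  (2,4): δ = 25.38°  ✓
  (3,4): δ = 86.45°  ·
antipodal pairs: 3

count = 3; pairs: (0,3), (1,4), (2,4)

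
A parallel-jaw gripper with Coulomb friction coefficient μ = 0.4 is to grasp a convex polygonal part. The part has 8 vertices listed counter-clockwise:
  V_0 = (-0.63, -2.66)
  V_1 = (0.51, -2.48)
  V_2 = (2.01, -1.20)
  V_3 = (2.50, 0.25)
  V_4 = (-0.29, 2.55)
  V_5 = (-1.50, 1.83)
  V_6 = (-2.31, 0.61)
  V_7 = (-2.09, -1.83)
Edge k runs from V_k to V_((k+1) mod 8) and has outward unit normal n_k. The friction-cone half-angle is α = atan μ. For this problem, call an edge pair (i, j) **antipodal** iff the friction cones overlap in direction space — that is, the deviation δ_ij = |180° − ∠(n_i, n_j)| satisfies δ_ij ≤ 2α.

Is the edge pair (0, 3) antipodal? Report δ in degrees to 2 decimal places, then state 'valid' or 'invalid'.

α = atan 0.4 = 21.80°;  2α = 43.60°
edge 0: e_0 = (+1.14, +0.18);  n_0 = (+0.1560, -0.9878)
edge 3: e_3 = (-2.79, +2.30);  n_3 = (+0.6361, +0.7716)
∠(n_0, n_3) = 131.53°
δ = |180° − 131.53°| = 48.47°
48.47° > 2α = 43.60°  →  invalid

δ = 48.47°, invalid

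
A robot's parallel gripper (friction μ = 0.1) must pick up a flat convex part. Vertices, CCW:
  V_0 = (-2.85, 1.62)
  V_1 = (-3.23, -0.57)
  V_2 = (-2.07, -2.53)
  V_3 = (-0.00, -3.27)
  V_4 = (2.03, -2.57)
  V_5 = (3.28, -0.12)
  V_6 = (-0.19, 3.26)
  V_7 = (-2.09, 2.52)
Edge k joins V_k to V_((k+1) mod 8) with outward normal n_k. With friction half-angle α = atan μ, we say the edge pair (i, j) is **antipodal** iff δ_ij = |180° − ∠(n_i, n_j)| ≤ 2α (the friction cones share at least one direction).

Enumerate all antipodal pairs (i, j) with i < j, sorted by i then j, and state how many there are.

α = atan 0.1 = 5.71°;  2α = 11.42°
n_0 = (-0.9853, +0.1710)
n_1 = (-0.8606, -0.5093)
n_2 = (-0.3366, -0.9416)
n_3 = (+0.3260, -0.9454)
n_4 = (+0.8908, -0.4545)
n_5 = (+0.6978, +0.7163)
n_6 = (-0.3629, +0.9318)
n_7 = (-0.7640, +0.6452)
  (0,1): δ = 139.54°  ·
  (0,2): δ = 99.83°  ·
  (0,3): δ = 61.13°  ·
  (0,4): δ = 17.19°  ·
  (0,5): δ = 55.60°  ·
  (0,6): δ = 121.12°  ·
  (0,7): δ = 149.66°  ·
  (1,2): δ = 140.29°  ·
  (1,3): δ = 101.59°  ·
  (1,4): δ = 57.65°  ·
  (1,5): δ = 15.13°  ·
  (1,6): δ = 80.66°  ·
  (1,7): δ = 109.20°  ·
  (2,3): δ = 141.30°  ·
  (2,4): δ = 97.36°  ·
  (2,5): δ = 24.58°  ·
  (2,6): δ = 40.95°  ·
  (2,7): δ = 69.49°  ·
  (3,4): δ = 136.06°  ·
  (3,5): δ = 63.27°  ·
  (3,6): δ = 2.25°  ✓
  (3,7): δ = 30.80°  ·
  (4,5): δ = 107.22°  ·
  (4,6): δ = 41.69°  ·
  (4,7): δ = 13.15°  ·
  (5,6): δ = 114.47°  ·
  (5,7): δ = 85.93°  ·
  (6,7): δ = 151.46°  ·
antipodal pairs: 1

count = 1; pairs: (3,6)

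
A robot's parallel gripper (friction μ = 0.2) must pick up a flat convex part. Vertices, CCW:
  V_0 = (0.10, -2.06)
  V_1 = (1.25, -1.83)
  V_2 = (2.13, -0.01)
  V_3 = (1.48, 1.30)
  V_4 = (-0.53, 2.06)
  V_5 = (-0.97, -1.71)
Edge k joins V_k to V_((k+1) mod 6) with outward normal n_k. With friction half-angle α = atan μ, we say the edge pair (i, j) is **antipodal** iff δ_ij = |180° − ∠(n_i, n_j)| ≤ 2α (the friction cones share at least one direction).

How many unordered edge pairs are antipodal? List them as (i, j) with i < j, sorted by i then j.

α = atan 0.2 = 11.31°;  2α = 22.62°
n_0 = (+0.1961, -0.9806)
n_1 = (+0.9003, -0.4353)
n_2 = (+0.8958, +0.4445)
n_3 = (+0.3537, +0.9354)
n_4 = (-0.9933, +0.1159)
n_5 = (-0.3109, -0.9504)
  (0,1): δ = 127.11°  ·
  (0,2): δ = 74.92°  ·
  (0,3): δ = 32.02°  ·
  (0,4): δ = 72.03°  ·
  (0,5): δ = 150.58°  ·
  (1,2): δ = 127.81°  ·
  (1,3): δ = 84.91°  ·
  (1,4): δ = 19.15°  ✓
  (1,5): δ = 97.69°  ·
  (2,3): δ = 137.10°  ·
  (2,4): δ = 33.05°  ·
  (2,5): δ = 45.50°  ·
  (3,4): δ = 75.94°  ·
  (3,5): δ = 2.60°  ✓
  (4,5): δ = 101.46°  ·
antipodal pairs: 2

count = 2; pairs: (1,4), (3,5)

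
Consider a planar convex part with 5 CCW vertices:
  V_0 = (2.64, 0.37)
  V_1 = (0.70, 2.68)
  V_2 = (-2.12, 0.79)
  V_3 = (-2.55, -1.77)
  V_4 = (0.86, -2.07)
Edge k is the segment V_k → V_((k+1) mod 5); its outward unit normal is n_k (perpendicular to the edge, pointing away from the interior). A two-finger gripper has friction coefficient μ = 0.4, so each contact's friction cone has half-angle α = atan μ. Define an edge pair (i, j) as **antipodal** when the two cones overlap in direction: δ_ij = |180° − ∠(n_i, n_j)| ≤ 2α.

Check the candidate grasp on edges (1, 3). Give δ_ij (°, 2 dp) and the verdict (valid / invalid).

α = atan 0.4 = 21.80°;  2α = 43.60°
edge 1: e_1 = (-2.82, -1.89);  n_1 = (-0.5567, +0.8307)
edge 3: e_3 = (+3.41, -0.30);  n_3 = (-0.0876, -0.9962)
∠(n_1, n_3) = 141.14°
δ = |180° − 141.14°| = 38.86°
38.86° ≤ 2α = 43.60°  →  valid

δ = 38.86°, valid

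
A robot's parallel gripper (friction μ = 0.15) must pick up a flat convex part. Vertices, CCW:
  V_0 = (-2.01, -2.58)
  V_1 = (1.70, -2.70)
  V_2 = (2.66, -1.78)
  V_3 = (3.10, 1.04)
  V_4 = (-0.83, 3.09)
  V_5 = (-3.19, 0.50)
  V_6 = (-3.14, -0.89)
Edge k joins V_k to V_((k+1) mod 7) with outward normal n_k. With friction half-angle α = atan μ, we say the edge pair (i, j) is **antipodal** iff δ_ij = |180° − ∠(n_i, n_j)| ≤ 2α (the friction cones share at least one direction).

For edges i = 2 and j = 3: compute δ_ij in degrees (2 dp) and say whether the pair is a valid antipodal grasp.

δ = 108.68°, invalid

α = atan 0.15 = 8.53°;  2α = 17.06°
edge 2: e_2 = (+0.44, +2.82);  n_2 = (+0.9880, -0.1542)
edge 3: e_3 = (-3.93, +2.05);  n_3 = (+0.4625, +0.8866)
∠(n_2, n_3) = 71.32°
δ = |180° − 71.32°| = 108.68°
108.68° > 2α = 17.06°  →  invalid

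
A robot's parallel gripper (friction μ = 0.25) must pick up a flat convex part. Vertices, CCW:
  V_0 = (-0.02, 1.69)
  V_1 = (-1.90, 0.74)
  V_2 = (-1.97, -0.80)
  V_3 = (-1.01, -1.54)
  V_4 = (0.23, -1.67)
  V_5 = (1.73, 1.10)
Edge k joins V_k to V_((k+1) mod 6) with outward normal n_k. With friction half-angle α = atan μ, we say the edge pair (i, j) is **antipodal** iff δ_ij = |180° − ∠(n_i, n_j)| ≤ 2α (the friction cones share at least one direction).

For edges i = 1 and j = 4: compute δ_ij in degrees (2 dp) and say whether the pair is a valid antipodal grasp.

δ = 25.83°, valid

α = atan 0.25 = 14.04°;  2α = 28.07°
edge 1: e_1 = (-0.07, -1.54);  n_1 = (-0.9990, +0.0454)
edge 4: e_4 = (+1.50, +2.77);  n_4 = (+0.8793, -0.4762)
∠(n_1, n_4) = 154.17°
δ = |180° − 154.17°| = 25.83°
25.83° ≤ 2α = 28.07°  →  valid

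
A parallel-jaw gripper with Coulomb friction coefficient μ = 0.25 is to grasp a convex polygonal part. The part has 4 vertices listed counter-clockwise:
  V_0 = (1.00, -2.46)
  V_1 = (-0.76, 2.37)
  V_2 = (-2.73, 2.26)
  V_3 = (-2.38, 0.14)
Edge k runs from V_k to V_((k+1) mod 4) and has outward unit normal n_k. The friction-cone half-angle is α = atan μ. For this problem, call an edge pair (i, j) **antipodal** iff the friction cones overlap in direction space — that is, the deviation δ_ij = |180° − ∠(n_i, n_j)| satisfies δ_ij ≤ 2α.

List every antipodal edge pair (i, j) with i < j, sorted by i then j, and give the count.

count = 1; pairs: (0,2)

α = atan 0.25 = 14.04°;  2α = 28.07°
n_0 = (+0.9396, +0.3424)
n_1 = (-0.0558, +0.9984)
n_2 = (-0.9866, -0.1629)
n_3 = (-0.6097, -0.7926)
  (0,1): δ = 106.83°  ·
  (0,2): δ = 10.65°  ✓
  (0,3): δ = 32.41°  ·
  (1,2): δ = 83.82°  ·
  (1,3): δ = 40.76°  ·
  (2,3): δ = 136.94°  ·
antipodal pairs: 1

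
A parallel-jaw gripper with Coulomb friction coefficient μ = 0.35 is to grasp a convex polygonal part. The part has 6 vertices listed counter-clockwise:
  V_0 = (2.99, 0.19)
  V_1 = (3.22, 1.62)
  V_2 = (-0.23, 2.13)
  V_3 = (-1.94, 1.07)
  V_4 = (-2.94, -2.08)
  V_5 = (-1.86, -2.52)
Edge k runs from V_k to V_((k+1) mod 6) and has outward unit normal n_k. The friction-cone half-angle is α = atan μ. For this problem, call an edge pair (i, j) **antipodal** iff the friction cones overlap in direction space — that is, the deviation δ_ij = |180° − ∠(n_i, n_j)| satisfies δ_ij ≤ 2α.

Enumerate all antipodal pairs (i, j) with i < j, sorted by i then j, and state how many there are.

α = atan 0.35 = 19.29°;  2α = 38.58°
n_0 = (+0.9873, -0.1588)
n_1 = (+0.1462, +0.9892)
n_2 = (-0.5269, +0.8499)
n_3 = (-0.9531, +0.3026)
n_4 = (-0.3773, -0.9261)
n_5 = (+0.4878, -0.8730)
  (0,1): δ = 89.27°  ·
  (0,2): δ = 49.07°  ·
  (0,3): δ = 8.48°  ✓
  (0,4): δ = 76.97°  ·
  (0,5): δ = 128.33°  ·
  (1,2): δ = 139.80°  ·
  (1,3): δ = 99.20°  ·
  (1,4): δ = 13.76°  ✓
  (1,5): δ = 37.60°  ✓
  (2,3): δ = 139.41°  ·
  (2,4): δ = 53.96°  ·
  (2,5): δ = 2.60°  ✓
  (3,4): δ = 94.55°  ·
  (3,5): δ = 43.19°  ·
  (4,5): δ = 128.64°  ·
antipodal pairs: 4

count = 4; pairs: (0,3), (1,4), (1,5), (2,5)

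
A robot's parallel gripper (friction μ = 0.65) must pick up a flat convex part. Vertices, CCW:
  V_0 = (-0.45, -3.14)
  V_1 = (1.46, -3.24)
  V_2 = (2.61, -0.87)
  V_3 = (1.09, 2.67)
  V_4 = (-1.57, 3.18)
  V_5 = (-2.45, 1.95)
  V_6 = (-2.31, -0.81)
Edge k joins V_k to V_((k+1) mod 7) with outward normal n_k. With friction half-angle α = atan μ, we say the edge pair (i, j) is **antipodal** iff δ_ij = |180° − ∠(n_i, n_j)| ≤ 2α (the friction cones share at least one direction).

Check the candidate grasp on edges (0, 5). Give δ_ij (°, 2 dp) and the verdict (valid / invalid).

δ = 95.90°, invalid

α = atan 0.65 = 33.02°;  2α = 66.05°
edge 0: e_0 = (+1.91, -0.10);  n_0 = (-0.0523, -0.9986)
edge 5: e_5 = (+0.14, -2.76);  n_5 = (-0.9987, -0.0507)
∠(n_0, n_5) = 84.10°
δ = |180° − 84.10°| = 95.90°
95.90° > 2α = 66.05°  →  invalid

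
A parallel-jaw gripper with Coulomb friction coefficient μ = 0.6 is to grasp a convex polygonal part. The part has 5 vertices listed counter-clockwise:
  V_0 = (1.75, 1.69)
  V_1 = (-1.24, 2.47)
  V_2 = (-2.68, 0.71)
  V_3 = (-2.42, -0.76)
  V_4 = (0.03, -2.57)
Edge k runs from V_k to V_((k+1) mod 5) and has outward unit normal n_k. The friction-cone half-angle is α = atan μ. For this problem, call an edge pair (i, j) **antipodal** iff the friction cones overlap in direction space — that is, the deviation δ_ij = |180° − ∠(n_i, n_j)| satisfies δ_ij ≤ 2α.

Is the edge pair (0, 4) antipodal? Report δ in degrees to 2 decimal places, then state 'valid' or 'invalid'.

δ = 82.63°, invalid

α = atan 0.6 = 30.96°;  2α = 61.93°
edge 0: e_0 = (-2.99, +0.78);  n_0 = (+0.2524, +0.9676)
edge 4: e_4 = (+1.72, +4.26);  n_4 = (+0.9273, -0.3744)
∠(n_0, n_4) = 97.37°
δ = |180° − 97.37°| = 82.63°
82.63° > 2α = 61.93°  →  invalid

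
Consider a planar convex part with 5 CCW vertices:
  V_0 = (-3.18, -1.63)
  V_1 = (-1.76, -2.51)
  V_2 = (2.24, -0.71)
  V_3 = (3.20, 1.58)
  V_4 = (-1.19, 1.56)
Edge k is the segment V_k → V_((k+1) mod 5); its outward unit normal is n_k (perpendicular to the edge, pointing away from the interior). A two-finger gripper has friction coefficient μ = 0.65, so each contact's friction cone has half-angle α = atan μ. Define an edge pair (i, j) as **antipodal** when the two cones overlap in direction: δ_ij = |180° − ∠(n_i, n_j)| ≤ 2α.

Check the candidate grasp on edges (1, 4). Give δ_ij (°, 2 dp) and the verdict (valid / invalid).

δ = 33.82°, valid

α = atan 0.65 = 33.02°;  2α = 66.05°
edge 1: e_1 = (+4.00, +1.80);  n_1 = (+0.4104, -0.9119)
edge 4: e_4 = (-1.99, -3.19);  n_4 = (-0.8484, +0.5293)
∠(n_1, n_4) = 146.18°
δ = |180° − 146.18°| = 33.82°
33.82° ≤ 2α = 66.05°  →  valid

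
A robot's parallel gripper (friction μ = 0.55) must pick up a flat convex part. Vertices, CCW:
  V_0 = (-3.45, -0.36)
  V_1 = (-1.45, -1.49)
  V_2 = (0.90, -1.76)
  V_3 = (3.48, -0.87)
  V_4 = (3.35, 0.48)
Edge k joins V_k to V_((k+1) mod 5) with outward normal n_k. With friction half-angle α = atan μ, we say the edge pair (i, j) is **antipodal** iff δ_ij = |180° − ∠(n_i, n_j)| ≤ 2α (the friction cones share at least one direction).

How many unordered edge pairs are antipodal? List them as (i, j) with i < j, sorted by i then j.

α = atan 0.55 = 28.81°;  2α = 57.62°
n_0 = (-0.4919, -0.8706)
n_1 = (-0.1141, -0.9935)
n_2 = (+0.3261, -0.9453)
n_3 = (+0.9954, +0.0959)
n_4 = (-0.1226, +0.9925)
  (0,1): δ = 157.09°  ·
  (0,2): δ = 131.50°  ·
  (0,3): δ = 55.03°  ✓
  (0,4): δ = 36.51°  ✓
  (1,2): δ = 154.41°  ·
  (1,3): δ = 77.95°  ·
  (1,4): δ = 13.60°  ✓
  (2,3): δ = 103.53°  ·
  (2,4): δ = 11.99°  ✓
  (3,4): δ = 88.46°  ·
antipodal pairs: 4

count = 4; pairs: (0,3), (0,4), (1,4), (2,4)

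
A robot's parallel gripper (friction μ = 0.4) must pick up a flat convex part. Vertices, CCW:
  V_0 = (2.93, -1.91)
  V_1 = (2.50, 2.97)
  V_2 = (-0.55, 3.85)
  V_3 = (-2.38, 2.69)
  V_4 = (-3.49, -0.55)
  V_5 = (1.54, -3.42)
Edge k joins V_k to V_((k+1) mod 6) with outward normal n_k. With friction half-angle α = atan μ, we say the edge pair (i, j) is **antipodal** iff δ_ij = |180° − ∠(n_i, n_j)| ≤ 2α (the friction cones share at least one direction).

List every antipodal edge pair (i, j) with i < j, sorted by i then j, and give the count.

α = atan 0.4 = 21.80°;  2α = 43.60°
n_0 = (+0.9961, +0.0878)
n_1 = (+0.2772, +0.9608)
n_2 = (-0.5354, +0.8446)
n_3 = (-0.9460, +0.3241)
n_4 = (-0.4956, -0.8686)
n_5 = (+0.7357, -0.6773)
  (0,1): δ = 111.13°  ·
  (0,2): δ = 62.67°  ·
  (0,3): δ = 23.95°  ✓
  (0,4): δ = 55.26°  ·
  (0,5): δ = 132.33°  ·
  (1,2): δ = 131.54°  ·
  (1,3): δ = 92.82°  ·
  (1,4): δ = 13.61°  ✓
  (1,5): δ = 63.46°  ·
  (2,3): δ = 141.28°  ·
  (2,4): δ = 62.08°  ·
  (2,5): δ = 15.00°  ✓
  (3,4): δ = 100.80°  ·
  (3,5): δ = 23.72°  ✓
  (4,5): δ = 102.92°  ·
antipodal pairs: 4

count = 4; pairs: (0,3), (1,4), (2,5), (3,5)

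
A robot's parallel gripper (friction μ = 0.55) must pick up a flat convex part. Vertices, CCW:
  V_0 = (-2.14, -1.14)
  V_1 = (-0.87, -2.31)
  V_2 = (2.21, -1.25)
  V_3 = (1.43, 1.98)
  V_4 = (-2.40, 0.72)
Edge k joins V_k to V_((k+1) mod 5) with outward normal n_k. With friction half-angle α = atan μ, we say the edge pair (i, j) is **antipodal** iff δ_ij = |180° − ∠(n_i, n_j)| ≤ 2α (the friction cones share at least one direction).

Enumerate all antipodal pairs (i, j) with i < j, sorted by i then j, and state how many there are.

count = 3; pairs: (0,2), (1,3), (2,4)

α = atan 0.55 = 28.81°;  2α = 57.62°
n_0 = (-0.6776, -0.7355)
n_1 = (+0.3254, -0.9456)
n_2 = (+0.9721, +0.2347)
n_3 = (-0.3125, +0.9499)
n_4 = (-0.9904, -0.1384)
  (0,1): δ = 118.36°  ·
  (0,2): δ = 33.77°  ✓
  (0,3): δ = 60.86°  ·
  (0,4): δ = 140.61°  ·
  (1,2): δ = 95.41°  ·
  (1,3): δ = 0.78°  ✓
  (1,4): δ = 78.97°  ·
  (2,3): δ = 85.37°  ·
  (2,4): δ = 5.62°  ✓
  (3,4): δ = 100.25°  ·
antipodal pairs: 3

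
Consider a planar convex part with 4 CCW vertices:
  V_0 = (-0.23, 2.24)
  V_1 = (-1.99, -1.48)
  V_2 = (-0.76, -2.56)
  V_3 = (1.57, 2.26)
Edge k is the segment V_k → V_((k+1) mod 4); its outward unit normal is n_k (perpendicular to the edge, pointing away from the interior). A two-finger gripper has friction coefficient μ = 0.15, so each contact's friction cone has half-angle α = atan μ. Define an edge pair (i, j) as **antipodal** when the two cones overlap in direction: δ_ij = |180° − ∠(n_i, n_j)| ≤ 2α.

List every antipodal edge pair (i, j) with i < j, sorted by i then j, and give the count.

count = 1; pairs: (0,2)

α = atan 0.15 = 8.53°;  2α = 17.06°
n_0 = (-0.9039, +0.4277)
n_1 = (-0.6598, -0.7514)
n_2 = (+0.9003, -0.4352)
n_3 = (-0.0111, +0.9999)
  (0,1): δ = 105.97°  ·
  (0,2): δ = 0.48°  ✓
  (0,3): δ = 115.96°  ·
  (1,2): δ = 74.51°  ·
  (1,3): δ = 41.92°  ·
  (2,3): δ = 63.56°  ·
antipodal pairs: 1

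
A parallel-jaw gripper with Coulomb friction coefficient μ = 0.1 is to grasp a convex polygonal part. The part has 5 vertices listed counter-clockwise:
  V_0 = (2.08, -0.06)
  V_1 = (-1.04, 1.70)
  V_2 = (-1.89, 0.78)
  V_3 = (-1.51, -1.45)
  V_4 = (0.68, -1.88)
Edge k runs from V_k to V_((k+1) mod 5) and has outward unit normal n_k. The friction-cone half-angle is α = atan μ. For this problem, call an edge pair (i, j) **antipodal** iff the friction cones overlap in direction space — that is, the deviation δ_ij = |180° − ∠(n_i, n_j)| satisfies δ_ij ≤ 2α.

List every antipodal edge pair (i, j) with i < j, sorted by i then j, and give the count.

α = atan 0.1 = 5.71°;  2α = 11.42°
n_0 = (+0.4913, +0.8710)
n_1 = (-0.7345, +0.6786)
n_2 = (-0.9858, -0.1680)
n_3 = (-0.1927, -0.9813)
n_4 = (+0.7926, -0.6097)
  (0,1): δ = 103.31°  ·
  (0,2): δ = 50.90°  ·
  (0,3): δ = 18.32°  ·
  (0,4): δ = 81.86°  ·
  (1,2): δ = 127.59°  ·
  (1,3): δ = 58.37°  ·
  (1,4): δ = 5.17°  ✓
  (2,3): δ = 110.78°  ·
  (2,4): δ = 47.24°  ·
  (3,4): δ = 116.46°  ·
antipodal pairs: 1

count = 1; pairs: (1,4)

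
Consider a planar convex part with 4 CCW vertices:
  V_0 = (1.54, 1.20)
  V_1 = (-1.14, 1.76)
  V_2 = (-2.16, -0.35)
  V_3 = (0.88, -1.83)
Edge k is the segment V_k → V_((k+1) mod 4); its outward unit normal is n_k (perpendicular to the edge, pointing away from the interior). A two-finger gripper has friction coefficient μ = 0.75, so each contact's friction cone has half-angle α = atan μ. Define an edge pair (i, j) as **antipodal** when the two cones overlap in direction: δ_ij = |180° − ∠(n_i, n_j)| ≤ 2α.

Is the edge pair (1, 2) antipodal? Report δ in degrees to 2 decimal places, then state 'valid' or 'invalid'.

α = atan 0.75 = 36.87°;  2α = 73.74°
edge 1: e_1 = (-1.02, -2.11);  n_1 = (-0.9003, +0.4352)
edge 2: e_2 = (+3.04, -1.48);  n_2 = (-0.4377, -0.8991)
∠(n_1, n_2) = 89.84°
δ = |180° − 89.84°| = 90.16°
90.16° > 2α = 73.74°  →  invalid

δ = 90.16°, invalid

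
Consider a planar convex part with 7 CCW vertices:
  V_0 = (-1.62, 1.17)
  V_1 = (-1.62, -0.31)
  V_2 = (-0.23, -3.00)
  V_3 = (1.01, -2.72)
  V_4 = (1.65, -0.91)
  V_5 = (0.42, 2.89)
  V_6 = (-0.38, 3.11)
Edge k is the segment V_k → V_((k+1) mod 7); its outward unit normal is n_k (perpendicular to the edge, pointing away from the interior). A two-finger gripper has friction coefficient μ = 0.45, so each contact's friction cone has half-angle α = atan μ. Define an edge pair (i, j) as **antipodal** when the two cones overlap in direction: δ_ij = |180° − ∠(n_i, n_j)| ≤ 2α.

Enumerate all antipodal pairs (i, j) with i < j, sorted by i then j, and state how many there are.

α = atan 0.45 = 24.23°;  2α = 48.46°
n_0 = (-1.0000, -0.0000)
n_1 = (-0.8884, -0.4591)
n_2 = (+0.2203, -0.9754)
n_3 = (+0.9428, -0.3334)
n_4 = (+0.9514, +0.3080)
n_5 = (+0.2652, +0.9642)
n_6 = (-0.8426, +0.5386)
  (0,1): δ = 152.67°  ·
  (0,2): δ = 77.28°  ·
  (0,3): δ = 19.47°  ✓
  (0,4): δ = 17.94°  ✓
  (0,5): δ = 74.62°  ·
  (0,6): δ = 147.41°  ·
  (1,2): δ = 104.60°  ·
  (1,3): δ = 46.80°  ✓
  (1,4): δ = 9.39°  ✓
  (1,5): δ = 47.30°  ✓
  (1,6): δ = 120.09°  ·
  (2,3): δ = 122.20°  ·
  (2,4): δ = 84.79°  ·
  (2,5): δ = 28.10°  ✓
  (2,6): δ = 44.69°  ✓
  (3,4): δ = 142.59°  ·
  (3,5): δ = 85.90°  ·
  (3,6): δ = 13.11°  ✓
  (4,5): δ = 123.31°  ·
  (4,6): δ = 50.52°  ·
  (5,6): δ = 107.21°  ·
antipodal pairs: 8

count = 8; pairs: (0,3), (0,4), (1,3), (1,4), (1,5), (2,5), (2,6), (3,6)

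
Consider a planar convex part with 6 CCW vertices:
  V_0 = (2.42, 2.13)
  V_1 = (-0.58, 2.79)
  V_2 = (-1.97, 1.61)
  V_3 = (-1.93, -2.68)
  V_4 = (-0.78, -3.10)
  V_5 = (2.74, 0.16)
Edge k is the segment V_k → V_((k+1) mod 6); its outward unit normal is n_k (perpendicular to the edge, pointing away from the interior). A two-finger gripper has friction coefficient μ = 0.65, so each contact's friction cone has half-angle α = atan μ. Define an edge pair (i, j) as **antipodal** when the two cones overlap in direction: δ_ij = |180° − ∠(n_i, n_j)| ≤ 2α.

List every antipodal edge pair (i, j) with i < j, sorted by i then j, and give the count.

count = 8; pairs: (0,3), (0,4), (1,3), (1,4), (1,5), (2,4), (2,5), (3,5)

α = atan 0.65 = 33.02°;  2α = 66.05°
n_0 = (+0.2149, +0.9766)
n_1 = (-0.6472, +0.7623)
n_2 = (-1.0000, -0.0093)
n_3 = (-0.3431, -0.9393)
n_4 = (+0.6795, -0.7337)
n_5 = (+0.9871, +0.1603)
  (0,1): δ = 127.26°  ·
  (0,2): δ = 77.06°  ·
  (0,3): δ = 7.66°  ✓
  (0,4): δ = 55.21°  ✓
  (0,5): δ = 111.63°  ·
  (1,2): δ = 129.79°  ·
  (1,3): δ = 60.39°  ✓
  (1,4): δ = 2.48°  ✓
  (1,5): δ = 58.90°  ✓
  (2,3): δ = 110.60°  ·
  (2,4): δ = 47.73°  ✓
  (2,5): δ = 8.69°  ✓
  (3,4): δ = 117.13°  ·
  (3,5): δ = 60.71°  ✓
  (4,5): δ = 123.58°  ·
antipodal pairs: 8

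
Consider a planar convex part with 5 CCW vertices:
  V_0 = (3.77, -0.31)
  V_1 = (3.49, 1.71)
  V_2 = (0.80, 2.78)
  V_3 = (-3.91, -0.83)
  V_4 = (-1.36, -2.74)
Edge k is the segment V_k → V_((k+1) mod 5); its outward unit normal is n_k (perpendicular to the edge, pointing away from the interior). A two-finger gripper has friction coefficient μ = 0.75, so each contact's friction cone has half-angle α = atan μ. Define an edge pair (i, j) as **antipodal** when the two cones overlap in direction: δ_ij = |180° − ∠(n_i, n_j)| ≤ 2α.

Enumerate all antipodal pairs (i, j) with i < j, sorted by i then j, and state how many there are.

count = 5; pairs: (0,2), (0,3), (1,3), (1,4), (2,4)

α = atan 0.75 = 36.87°;  2α = 73.74°
n_0 = (+0.9905, +0.1373)
n_1 = (+0.3696, +0.9292)
n_2 = (-0.6083, +0.7937)
n_3 = (-0.5995, -0.8004)
n_4 = (+0.4281, -0.9037)
  (0,1): δ = 119.58°  ·
  (0,2): δ = 60.42°  ✓
  (0,3): δ = 45.27°  ✓
  (0,4): δ = 107.45°  ·
  (1,2): δ = 120.84°  ·
  (1,3): δ = 15.14°  ✓
  (1,4): δ = 47.04°  ✓
  (2,3): δ = 74.30°  ·
  (2,4): δ = 12.12°  ✓
  (3,4): δ = 117.82°  ·
antipodal pairs: 5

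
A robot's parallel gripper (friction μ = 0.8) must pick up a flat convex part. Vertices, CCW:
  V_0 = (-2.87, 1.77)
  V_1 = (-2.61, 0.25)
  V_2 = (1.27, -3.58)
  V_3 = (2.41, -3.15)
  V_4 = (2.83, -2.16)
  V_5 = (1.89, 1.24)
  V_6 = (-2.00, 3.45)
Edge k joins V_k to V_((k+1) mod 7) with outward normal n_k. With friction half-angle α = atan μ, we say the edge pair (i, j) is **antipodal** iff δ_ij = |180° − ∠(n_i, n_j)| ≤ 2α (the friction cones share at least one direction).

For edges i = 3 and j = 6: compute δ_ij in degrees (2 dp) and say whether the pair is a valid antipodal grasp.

α = atan 0.8 = 38.66°;  2α = 77.32°
edge 3: e_3 = (+0.42, +0.99);  n_3 = (+0.9206, -0.3905)
edge 6: e_6 = (-0.87, -1.68);  n_6 = (-0.8880, +0.4599)
∠(n_3, n_6) = 175.61°
δ = |180° − 175.61°| = 4.39°
4.39° ≤ 2α = 77.32°  →  valid

δ = 4.39°, valid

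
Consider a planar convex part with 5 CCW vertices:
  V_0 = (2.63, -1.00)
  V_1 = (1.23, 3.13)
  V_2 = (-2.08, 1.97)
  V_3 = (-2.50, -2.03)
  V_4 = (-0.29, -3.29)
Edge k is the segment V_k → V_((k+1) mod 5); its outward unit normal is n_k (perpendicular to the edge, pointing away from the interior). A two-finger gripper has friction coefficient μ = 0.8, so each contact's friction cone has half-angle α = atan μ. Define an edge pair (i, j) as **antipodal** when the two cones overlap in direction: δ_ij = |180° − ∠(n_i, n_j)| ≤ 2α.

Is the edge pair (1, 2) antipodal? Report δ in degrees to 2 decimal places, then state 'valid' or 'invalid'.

δ = 115.31°, invalid

α = atan 0.8 = 38.66°;  2α = 77.32°
edge 1: e_1 = (-3.31, -1.16);  n_1 = (-0.3307, +0.9437)
edge 2: e_2 = (-0.42, -4.00);  n_2 = (-0.9945, +0.1044)
∠(n_1, n_2) = 64.69°
δ = |180° − 64.69°| = 115.31°
115.31° > 2α = 77.32°  →  invalid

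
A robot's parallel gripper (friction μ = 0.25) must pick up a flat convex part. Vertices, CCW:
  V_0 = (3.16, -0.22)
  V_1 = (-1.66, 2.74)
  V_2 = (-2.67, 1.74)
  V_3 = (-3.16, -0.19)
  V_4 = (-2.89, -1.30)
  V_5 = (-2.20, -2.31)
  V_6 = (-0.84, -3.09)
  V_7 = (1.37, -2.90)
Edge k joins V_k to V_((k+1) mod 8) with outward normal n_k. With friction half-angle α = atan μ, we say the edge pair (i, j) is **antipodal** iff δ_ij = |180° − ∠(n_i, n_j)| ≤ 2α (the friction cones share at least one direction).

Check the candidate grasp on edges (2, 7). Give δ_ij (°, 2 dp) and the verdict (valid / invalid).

δ = 19.49°, valid

α = atan 0.25 = 14.04°;  2α = 28.07°
edge 2: e_2 = (-0.49, -1.93);  n_2 = (-0.9692, +0.2461)
edge 7: e_7 = (+1.79, +2.68);  n_7 = (+0.8316, -0.5554)
∠(n_2, n_7) = 160.51°
δ = |180° − 160.51°| = 19.49°
19.49° ≤ 2α = 28.07°  →  valid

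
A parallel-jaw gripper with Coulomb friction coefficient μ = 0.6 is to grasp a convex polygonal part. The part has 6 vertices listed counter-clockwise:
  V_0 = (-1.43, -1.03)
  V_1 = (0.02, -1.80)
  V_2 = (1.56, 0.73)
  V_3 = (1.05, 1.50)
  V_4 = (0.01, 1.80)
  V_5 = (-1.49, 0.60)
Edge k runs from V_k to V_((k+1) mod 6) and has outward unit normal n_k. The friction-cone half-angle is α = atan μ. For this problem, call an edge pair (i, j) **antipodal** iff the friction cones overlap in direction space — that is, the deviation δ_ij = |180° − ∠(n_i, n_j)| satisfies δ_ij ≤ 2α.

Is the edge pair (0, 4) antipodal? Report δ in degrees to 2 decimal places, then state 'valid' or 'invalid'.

δ = 66.63°, invalid

α = atan 0.6 = 30.96°;  2α = 61.93°
edge 0: e_0 = (+1.45, -0.77);  n_0 = (-0.4690, -0.8832)
edge 4: e_4 = (-1.50, -1.20);  n_4 = (-0.6247, +0.7809)
∠(n_0, n_4) = 113.37°
δ = |180° − 113.37°| = 66.63°
66.63° > 2α = 61.93°  →  invalid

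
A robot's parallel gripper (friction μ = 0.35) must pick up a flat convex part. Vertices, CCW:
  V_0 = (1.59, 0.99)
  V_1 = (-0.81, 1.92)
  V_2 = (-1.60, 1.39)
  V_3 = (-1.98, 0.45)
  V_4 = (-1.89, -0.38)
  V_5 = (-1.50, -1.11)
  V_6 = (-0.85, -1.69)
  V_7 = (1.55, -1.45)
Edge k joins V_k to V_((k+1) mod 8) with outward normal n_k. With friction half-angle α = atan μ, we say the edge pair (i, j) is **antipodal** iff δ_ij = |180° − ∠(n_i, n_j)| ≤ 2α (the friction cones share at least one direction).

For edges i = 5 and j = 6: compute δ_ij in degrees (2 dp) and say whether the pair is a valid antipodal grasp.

α = atan 0.35 = 19.29°;  2α = 38.58°
edge 5: e_5 = (+0.65, -0.58);  n_5 = (-0.6658, -0.7461)
edge 6: e_6 = (+2.40, +0.24);  n_6 = (+0.0995, -0.9950)
∠(n_5, n_6) = 47.45°
δ = |180° − 47.45°| = 132.55°
132.55° > 2α = 38.58°  →  invalid

δ = 132.55°, invalid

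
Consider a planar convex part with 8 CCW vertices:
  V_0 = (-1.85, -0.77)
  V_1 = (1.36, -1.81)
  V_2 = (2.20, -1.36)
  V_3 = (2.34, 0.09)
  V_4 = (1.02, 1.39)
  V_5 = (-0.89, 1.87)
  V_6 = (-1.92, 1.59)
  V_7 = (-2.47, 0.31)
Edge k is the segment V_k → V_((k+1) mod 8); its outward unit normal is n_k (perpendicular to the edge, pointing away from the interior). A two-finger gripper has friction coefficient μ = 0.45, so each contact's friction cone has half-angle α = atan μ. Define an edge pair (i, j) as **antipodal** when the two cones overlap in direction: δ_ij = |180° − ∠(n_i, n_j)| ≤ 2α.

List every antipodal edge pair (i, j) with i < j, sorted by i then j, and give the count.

count = 10; pairs: (0,3), (0,4), (0,5), (1,4), (1,5), (1,6), (2,6), (2,7), (3,7), (4,7)

α = atan 0.45 = 24.23°;  2α = 48.46°
n_0 = (-0.3082, -0.9513)
n_1 = (+0.4722, -0.8815)
n_2 = (+0.9954, -0.0961)
n_3 = (+0.7017, +0.7125)
n_4 = (+0.2437, +0.9698)
n_5 = (-0.2623, +0.9650)
n_6 = (-0.9188, +0.3948)
n_7 = (-0.8673, -0.4979)
  (0,1): δ = 133.87°  ·
  (0,2): δ = 77.56°  ·
  (0,3): δ = 26.61°  ✓
  (0,4): δ = 3.84°  ✓
  (0,5): δ = 33.16°  ✓
  (0,6): δ = 84.70°  ·
  (0,7): δ = 137.81°  ·
  (1,2): δ = 123.69°  ·
  (1,3): δ = 72.74°  ·
  (1,4): δ = 42.29°  ✓
  (1,5): δ = 12.97°  ✓
  (1,6): δ = 38.57°  ✓
  (1,7): δ = 91.68°  ·
  (2,3): δ = 129.05°  ·
  (2,4): δ = 98.59°  ·
  (2,5): δ = 69.28°  ·
  (2,6): δ = 17.74°  ✓
  (2,7): δ = 35.37°  ✓
  (3,4): δ = 149.54°  ·
  (3,5): δ = 120.23°  ·
  (3,6): δ = 68.69°  ·
  (3,7): δ = 15.58°  ✓
  (4,5): δ = 150.69°  ·
  (4,6): δ = 99.15°  ·
  (4,7): δ = 46.03°  ✓
  (5,6): δ = 128.46°  ·
  (5,7): δ = 75.35°  ·
  (6,7): δ = 126.89°  ·
antipodal pairs: 10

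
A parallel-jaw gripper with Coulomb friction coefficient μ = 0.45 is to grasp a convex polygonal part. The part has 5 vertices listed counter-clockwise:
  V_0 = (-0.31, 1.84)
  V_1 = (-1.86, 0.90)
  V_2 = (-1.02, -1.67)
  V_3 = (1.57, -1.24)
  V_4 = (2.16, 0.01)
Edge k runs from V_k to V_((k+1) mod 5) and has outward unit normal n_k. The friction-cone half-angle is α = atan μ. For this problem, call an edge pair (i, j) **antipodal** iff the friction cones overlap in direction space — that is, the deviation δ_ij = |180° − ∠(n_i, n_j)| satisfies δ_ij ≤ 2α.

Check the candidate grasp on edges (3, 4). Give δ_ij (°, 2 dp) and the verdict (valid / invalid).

δ = 101.27°, invalid

α = atan 0.45 = 24.23°;  2α = 48.46°
edge 3: e_3 = (+0.59, +1.25);  n_3 = (+0.9043, -0.4268)
edge 4: e_4 = (-2.47, +1.83);  n_4 = (+0.5953, +0.8035)
∠(n_3, n_4) = 78.73°
δ = |180° − 78.73°| = 101.27°
101.27° > 2α = 48.46°  →  invalid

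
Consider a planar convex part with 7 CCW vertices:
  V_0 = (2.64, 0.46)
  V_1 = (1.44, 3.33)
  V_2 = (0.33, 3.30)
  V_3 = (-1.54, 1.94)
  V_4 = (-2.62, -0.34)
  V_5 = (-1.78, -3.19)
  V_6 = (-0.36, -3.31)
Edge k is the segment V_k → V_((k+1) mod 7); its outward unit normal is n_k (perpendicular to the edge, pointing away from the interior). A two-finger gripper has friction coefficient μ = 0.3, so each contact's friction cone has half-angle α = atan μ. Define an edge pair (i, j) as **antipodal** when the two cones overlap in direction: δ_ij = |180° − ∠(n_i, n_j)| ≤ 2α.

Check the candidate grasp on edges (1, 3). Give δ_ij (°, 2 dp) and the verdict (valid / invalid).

α = atan 0.3 = 16.70°;  2α = 33.40°
edge 1: e_1 = (-1.11, -0.03);  n_1 = (-0.0270, +0.9996)
edge 3: e_3 = (-1.08, -2.28);  n_3 = (-0.9037, +0.4281)
∠(n_1, n_3) = 63.11°
δ = |180° − 63.11°| = 116.89°
116.89° > 2α = 33.40°  →  invalid

δ = 116.89°, invalid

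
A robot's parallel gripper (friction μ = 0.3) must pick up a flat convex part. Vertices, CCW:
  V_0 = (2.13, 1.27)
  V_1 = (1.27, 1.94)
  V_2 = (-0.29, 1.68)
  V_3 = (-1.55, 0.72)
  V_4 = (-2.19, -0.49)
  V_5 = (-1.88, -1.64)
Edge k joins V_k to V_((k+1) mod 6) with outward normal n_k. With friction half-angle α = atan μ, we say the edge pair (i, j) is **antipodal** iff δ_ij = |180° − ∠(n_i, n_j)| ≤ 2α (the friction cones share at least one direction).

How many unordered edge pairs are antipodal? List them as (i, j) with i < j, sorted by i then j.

count = 3; pairs: (1,5), (2,5), (3,5)

α = atan 0.3 = 16.70°;  2α = 33.40°
n_0 = (+0.6146, +0.7889)
n_1 = (-0.1644, +0.9864)
n_2 = (-0.6060, +0.7954)
n_3 = (-0.8840, +0.4676)
n_4 = (-0.9655, -0.2603)
n_5 = (+0.5873, -0.8093)
  (0,1): δ = 132.62°  ·
  (0,2): δ = 104.77°  ·
  (0,3): δ = 79.95°  ·
  (0,4): δ = 36.99°  ·
  (0,5): δ = 73.89°  ·
  (1,2): δ = 152.16°  ·
  (1,3): δ = 127.34°  ·
  (1,4): δ = 84.38°  ·
  (1,5): δ = 26.51°  ✓
  (2,3): δ = 155.18°  ·
  (2,4): δ = 112.22°  ·
  (2,5): δ = 1.34°  ✓
  (3,4): δ = 137.04°  ·
  (3,5): δ = 26.16°  ✓
  (4,5): δ = 69.12°  ·
antipodal pairs: 3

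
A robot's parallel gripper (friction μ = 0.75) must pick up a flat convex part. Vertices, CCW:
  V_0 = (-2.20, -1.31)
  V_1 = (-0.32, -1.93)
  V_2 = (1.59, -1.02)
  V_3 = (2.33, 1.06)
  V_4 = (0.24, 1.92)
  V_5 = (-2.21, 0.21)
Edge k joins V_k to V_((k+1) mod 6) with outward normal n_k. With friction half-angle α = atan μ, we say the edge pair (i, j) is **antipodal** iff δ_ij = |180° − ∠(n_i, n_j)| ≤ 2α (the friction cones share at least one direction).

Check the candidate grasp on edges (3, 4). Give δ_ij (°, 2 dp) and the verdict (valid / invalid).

α = atan 0.75 = 36.87°;  2α = 73.74°
edge 3: e_3 = (-2.09, +0.86);  n_3 = (+0.3805, +0.9248)
edge 4: e_4 = (-2.45, -1.71);  n_4 = (-0.5723, +0.8200)
∠(n_3, n_4) = 57.28°
δ = |180° − 57.28°| = 122.72°
122.72° > 2α = 73.74°  →  invalid

δ = 122.72°, invalid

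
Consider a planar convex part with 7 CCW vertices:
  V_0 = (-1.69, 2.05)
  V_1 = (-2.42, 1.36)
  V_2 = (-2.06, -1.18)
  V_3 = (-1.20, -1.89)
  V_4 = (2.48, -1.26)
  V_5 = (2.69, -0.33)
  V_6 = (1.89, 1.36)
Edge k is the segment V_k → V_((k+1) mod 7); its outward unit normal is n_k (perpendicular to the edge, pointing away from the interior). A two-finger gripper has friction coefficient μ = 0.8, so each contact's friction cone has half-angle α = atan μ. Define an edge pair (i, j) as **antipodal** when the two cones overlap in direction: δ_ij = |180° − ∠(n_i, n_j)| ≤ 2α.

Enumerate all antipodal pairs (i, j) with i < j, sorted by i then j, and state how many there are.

α = atan 0.8 = 38.66°;  2α = 77.32°
n_0 = (-0.6869, +0.7267)
n_1 = (-0.9901, -0.1403)
n_2 = (-0.6366, -0.7712)
n_3 = (+0.1687, -0.9857)
n_4 = (+0.9754, -0.2203)
n_5 = (+0.9038, +0.4279)
n_6 = (+0.1893, +0.9819)
  (0,1): δ = 125.32°  ·
  (0,2): δ = 82.93°  ·
  (0,3): δ = 33.67°  ✓
  (0,4): δ = 33.89°  ✓
  (0,5): δ = 71.95°  ✓
  (0,6): δ = 125.70°  ·
  (1,2): δ = 137.61°  ·
  (1,3): δ = 88.35°  ·
  (1,4): δ = 20.79°  ✓
  (1,5): δ = 17.26°  ✓
  (1,6): δ = 71.02°  ✓
  (2,3): δ = 130.74°  ·
  (2,4): δ = 63.18°  ✓
  (2,5): δ = 25.13°  ✓
  (2,6): δ = 28.63°  ✓
  (3,4): δ = 112.44°  ·
  (3,5): δ = 74.38°  ✓
  (3,6): δ = 20.62°  ✓
  (4,5): δ = 141.94°  ·
  (4,6): δ = 88.18°  ·
  (5,6): δ = 126.24°  ·
antipodal pairs: 11

count = 11; pairs: (0,3), (0,4), (0,5), (1,4), (1,5), (1,6), (2,4), (2,5), (2,6), (3,5), (3,6)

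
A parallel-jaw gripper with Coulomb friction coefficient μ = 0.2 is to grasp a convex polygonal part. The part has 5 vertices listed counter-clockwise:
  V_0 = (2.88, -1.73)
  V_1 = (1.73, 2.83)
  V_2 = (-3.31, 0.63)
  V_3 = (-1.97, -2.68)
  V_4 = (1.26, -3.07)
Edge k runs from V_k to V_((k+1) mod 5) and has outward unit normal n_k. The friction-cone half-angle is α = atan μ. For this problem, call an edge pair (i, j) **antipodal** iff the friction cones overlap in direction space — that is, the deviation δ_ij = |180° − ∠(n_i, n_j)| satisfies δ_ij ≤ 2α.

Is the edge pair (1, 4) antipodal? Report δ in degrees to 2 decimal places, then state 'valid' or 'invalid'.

α = atan 0.2 = 11.31°;  2α = 22.62°
edge 1: e_1 = (-5.04, -2.20);  n_1 = (-0.4001, +0.9165)
edge 4: e_4 = (+1.62, +1.34);  n_4 = (+0.6374, -0.7706)
∠(n_1, n_4) = 163.99°
δ = |180° − 163.99°| = 16.01°
16.01° ≤ 2α = 22.62°  →  valid

δ = 16.01°, valid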